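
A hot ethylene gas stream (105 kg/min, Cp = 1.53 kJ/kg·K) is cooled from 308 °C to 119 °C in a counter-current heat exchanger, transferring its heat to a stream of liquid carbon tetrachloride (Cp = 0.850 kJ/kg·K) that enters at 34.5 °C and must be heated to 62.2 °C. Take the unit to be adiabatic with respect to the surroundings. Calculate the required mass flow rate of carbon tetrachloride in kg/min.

Heat released by hot stream: Q = 105 × 1.53 × (308 − 119) = 30363 kJ/min
Energy balance on cold side (adiabatic exchanger): Q = ṁ_c·Cp_c·(T_c,out − T_c,in)
ṁ_c = 30363 / [0.850 × (62.2 − 34.5)] = 1289.6 kg/min

ṁ_c = 1290 kg/min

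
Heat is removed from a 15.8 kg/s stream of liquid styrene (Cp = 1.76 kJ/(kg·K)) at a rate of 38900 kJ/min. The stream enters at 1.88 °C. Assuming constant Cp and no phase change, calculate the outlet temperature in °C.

Q = 38900 kJ/min = 648.33 kJ/s
ΔT = Q/(ṁ·Cp) = 648.33/(15.8×1.76) = 23.315 K
T_out = 1.88 − 23.315 = -21.435 °C

T_out = -21.4 °C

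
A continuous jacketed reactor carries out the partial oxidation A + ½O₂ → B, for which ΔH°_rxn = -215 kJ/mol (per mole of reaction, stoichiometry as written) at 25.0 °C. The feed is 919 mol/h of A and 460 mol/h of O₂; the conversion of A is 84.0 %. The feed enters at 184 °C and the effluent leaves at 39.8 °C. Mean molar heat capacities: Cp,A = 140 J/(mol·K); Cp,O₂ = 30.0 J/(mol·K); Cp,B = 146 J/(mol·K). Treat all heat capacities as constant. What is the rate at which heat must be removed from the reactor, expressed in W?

Q_out = 51800 W

Extent of reaction ξ = 0.840 × 919 = 771.96 mol/h
Reaction term: ξ·ΔH°_rxn = 771.96 × -215 = -165970 kJ/h
Sensible, feed 184→25 °C: -22651 kJ/h
Outlet flows (mol/h): A 147.04, O₂ 74.02, B 771.96
Sensible, products 25→39.8 °C: 2005.6 kJ/h
Q = ΔH = -186620 kJ/h = -51.838 kW
Heat removed = 51838 W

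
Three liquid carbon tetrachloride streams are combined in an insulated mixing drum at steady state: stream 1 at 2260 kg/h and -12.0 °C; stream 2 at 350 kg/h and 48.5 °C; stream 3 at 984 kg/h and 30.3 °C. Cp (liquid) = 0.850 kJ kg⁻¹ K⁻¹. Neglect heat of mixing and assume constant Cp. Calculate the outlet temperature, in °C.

T_out = 5.47 °C

Adiabatic, steady state ⇒ Σ ṁᵢCp,ᵢ(T_out − Tᵢ) = 0
Σ ṁᵢCp,ᵢTᵢ = 2260×0.850×-12.0 + 350×0.850×48.5 + 984×0.850×30.3 = 16720
Σ ṁᵢCp,ᵢ = 2260×0.850 + 350×0.850 + 984×0.850 = 3054.9
T_out = 16720 / 3054.9 = 5.4731 °C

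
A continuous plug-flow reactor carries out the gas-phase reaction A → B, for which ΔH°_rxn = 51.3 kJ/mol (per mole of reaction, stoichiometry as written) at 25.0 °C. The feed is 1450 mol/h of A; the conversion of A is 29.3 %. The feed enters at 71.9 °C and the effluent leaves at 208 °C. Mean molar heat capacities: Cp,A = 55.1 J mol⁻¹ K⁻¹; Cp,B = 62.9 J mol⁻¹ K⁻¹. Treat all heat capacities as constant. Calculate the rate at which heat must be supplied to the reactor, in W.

Q_in = 9240 W

Extent of reaction ξ = 0.293 × 1450 = 424.85 mol/h
Reaction term: ξ·ΔH°_rxn = 424.85 × 51.3 = 21795 kJ/h
Sensible, feed 71.9→25 °C: -3747.1 kJ/h
Outlet flows (mol/h): A 1025.2, B 424.85
Sensible, products 25→208 °C: 15227 kJ/h
Q = ΔH = 33275 kJ/h = 9.243 kW
Heat supplied = 9243 W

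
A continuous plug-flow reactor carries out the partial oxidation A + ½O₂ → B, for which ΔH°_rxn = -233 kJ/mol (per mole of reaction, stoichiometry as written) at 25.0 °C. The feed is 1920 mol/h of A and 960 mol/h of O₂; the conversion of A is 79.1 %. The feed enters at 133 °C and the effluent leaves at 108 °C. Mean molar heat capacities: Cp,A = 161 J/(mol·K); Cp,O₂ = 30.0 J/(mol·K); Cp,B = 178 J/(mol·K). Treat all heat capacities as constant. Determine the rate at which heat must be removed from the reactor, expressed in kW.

Q_out = 101 kW

Extent of reaction ξ = 0.791 × 1920 = 1518.7 mol/h
Reaction term: ξ·ΔH°_rxn = 1518.7 × -233 = -353860 kJ/h
Sensible, feed 133→25 °C: -36495 kJ/h
Outlet flows (mol/h): A 401.28, O₂ 200.64, B 1518.7
Sensible, products 25→108 °C: 28299 kJ/h
Q = ΔH = -362060 kJ/h = -100.57 kW
Heat removed = 100.57 kW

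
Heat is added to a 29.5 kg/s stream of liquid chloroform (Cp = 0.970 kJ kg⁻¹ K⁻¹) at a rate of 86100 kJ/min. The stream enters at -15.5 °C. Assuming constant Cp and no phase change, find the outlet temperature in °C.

Q = 86100 kJ/min = 1435 kJ/s
ΔT = Q/(ṁ·Cp) = 1435/(29.5×0.970) = 50.149 K
T_out = -15.5 + 50.149 = 34.649 °C

T_out = 34.6 °C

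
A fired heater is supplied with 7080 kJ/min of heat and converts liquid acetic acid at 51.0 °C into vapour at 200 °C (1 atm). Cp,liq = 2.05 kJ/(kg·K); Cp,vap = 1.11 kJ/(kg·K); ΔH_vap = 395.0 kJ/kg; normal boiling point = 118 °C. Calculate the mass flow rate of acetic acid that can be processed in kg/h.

ṁ = 681 kg/h

Δh = 2.05×(118−51.0) + 395.0 + 1.11×(200−118) = 623.37 kJ/kg
Q = 7080 kJ/min = 118 kJ/s = 424800 kJ/h
ṁ = Q/Δh = 424800 / 623.37 = 681.46 kg/h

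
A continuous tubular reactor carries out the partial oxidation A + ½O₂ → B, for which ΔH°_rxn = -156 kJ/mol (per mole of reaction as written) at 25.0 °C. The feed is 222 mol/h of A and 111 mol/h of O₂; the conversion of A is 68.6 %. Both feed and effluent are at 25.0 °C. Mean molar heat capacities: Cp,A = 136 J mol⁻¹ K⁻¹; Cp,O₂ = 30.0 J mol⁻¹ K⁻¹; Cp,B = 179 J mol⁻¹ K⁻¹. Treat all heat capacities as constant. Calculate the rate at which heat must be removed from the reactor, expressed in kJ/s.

Extent of reaction ξ = 0.686 × 222 = 152.29 mol/h
Reaction term: ξ·ΔH°_rxn = 152.29 × -156 = -23758 kJ/h
Q = ΔH = -23758 kJ/h = -6.5993 kW
Heat removed = 6.5993 kJ/s

Q_out = 6.60 kJ/s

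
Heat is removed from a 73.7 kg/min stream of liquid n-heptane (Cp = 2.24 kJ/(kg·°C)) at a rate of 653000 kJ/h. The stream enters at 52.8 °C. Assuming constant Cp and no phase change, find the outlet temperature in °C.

T_out = -13.1 °C

Q = 653000 kJ/h = 10883 kJ/min
ΔT = Q/(ṁ·Cp) = 10883/(73.7×2.24) = 65.924 K
T_out = 52.8 − 65.924 = -13.124 °C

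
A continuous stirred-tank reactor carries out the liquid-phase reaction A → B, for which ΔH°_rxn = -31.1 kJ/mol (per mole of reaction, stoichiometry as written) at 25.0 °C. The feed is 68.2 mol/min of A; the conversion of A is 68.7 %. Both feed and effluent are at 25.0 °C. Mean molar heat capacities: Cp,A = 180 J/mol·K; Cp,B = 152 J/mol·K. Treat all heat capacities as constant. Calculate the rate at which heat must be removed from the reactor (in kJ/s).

Q_out = 24.3 kJ/s

Extent of reaction ξ = 0.687 × 68.2 = 46.853 mol/min
Reaction term: ξ·ΔH°_rxn = 46.853 × -31.1 = -1457.1 kJ/min
Q = ΔH = -1457.1 kJ/min = -24.286 kW
Heat removed = 24.286 kJ/s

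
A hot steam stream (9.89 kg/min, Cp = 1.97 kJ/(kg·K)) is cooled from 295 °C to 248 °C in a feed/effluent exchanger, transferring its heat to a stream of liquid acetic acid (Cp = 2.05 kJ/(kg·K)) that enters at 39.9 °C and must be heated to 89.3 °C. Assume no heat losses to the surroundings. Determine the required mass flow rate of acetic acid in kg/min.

ṁ_c = 9.04 kg/min

Heat released by hot stream: Q = 9.89 × 1.97 × (295 − 248) = 915.72 kJ/min
Energy balance on cold side (adiabatic exchanger): Q = ṁ_c·Cp_c·(T_c,out − T_c,in)
ṁ_c = 915.72 / [2.05 × (89.3 − 39.9)] = 9.0423 kg/min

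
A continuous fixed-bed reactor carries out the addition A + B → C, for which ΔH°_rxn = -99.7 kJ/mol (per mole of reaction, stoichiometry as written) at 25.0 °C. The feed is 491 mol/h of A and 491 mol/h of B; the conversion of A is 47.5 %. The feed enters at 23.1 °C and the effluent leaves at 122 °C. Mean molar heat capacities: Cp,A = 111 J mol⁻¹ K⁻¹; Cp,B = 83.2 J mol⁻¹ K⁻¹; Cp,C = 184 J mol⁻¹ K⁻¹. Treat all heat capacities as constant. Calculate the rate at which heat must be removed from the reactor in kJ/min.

Q_out = 234 kJ/min

Extent of reaction ξ = 0.475 × 491 = 233.22 mol/h
Reaction term: ξ·ΔH°_rxn = 233.22 × -99.7 = -23253 kJ/h
Sensible, feed 23.1→25 °C: 181.17 kJ/h
Outlet flows (mol/h): A 257.77, B 257.77, C 233.22
Sensible, products 25→122 °C: 9018.4 kJ/h
Q = ΔH = -14053 kJ/h = -3.9036 kW
Heat removed = 234.22 kJ/min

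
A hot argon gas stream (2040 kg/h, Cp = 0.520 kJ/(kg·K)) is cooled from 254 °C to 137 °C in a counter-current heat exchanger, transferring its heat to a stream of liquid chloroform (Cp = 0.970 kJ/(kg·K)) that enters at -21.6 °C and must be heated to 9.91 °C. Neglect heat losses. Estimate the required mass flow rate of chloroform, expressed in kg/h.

ṁ_c = 4060 kg/h

Heat released by hot stream: Q = 2040 × 0.520 × (254 − 137) = 124110 kJ/h
Energy balance on cold side (adiabatic exchanger): Q = ṁ_c·Cp_c·(T_c,out − T_c,in)
ṁ_c = 124110 / [0.970 × (9.91 − -21.6)] = 4060.7 kg/h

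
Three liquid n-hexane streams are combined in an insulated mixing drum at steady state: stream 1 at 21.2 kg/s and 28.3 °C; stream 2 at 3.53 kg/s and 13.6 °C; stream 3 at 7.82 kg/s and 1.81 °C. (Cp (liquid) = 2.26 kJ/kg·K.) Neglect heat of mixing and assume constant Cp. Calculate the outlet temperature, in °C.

Energy balance with Q = 0: Σ ṁᵢCp,ᵢ(T_out − Tᵢ) = 0
Σ ṁᵢCp,ᵢTᵢ = 21.2×2.26×28.3 + 3.53×2.26×13.6 + 7.82×2.26×1.81 = 1496.4
Σ ṁᵢCp,ᵢ = 21.2×2.26 + 3.53×2.26 + 7.82×2.26 = 73.563
T_out = 1496.4 / 73.563 = 20.342 °C

T_out = 20.3 °C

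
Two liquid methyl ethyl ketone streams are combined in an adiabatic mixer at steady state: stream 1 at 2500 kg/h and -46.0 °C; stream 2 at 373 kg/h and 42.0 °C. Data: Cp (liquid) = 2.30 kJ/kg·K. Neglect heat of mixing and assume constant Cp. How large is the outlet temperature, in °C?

T_out = -34.6 °C

Energy balance with Q = 0: Σ ṁᵢCp,ᵢ(T_out − Tᵢ) = 0
Σ ṁᵢCp,ᵢTᵢ = 2500×2.30×-46.0 + 373×2.30×42.0 = -228470
Σ ṁᵢCp,ᵢ = 2500×2.30 + 373×2.30 = 6607.9
T_out = -228470 / 6607.9 = -34.575 °C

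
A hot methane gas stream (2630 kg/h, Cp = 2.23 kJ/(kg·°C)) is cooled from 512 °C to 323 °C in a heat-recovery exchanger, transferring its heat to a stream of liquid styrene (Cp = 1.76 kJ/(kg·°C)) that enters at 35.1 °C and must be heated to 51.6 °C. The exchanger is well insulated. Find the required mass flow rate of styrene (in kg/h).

Heat released by hot stream: Q = 2630 × 2.23 × (512 − 323) = 1.1085e+06 kJ/h
Energy balance on cold side (adiabatic exchanger): Q = ṁ_c·Cp_c·(T_c,out − T_c,in)
ṁ_c = 1.1085e+06 / [1.76 × (51.6 − 35.1)] = 38170 kg/h

ṁ_c = 38200 kg/h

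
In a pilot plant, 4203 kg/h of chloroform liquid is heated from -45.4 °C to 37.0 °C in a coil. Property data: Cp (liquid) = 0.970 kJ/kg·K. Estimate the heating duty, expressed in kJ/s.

Q = 93.3 kJ/s

Q = ṁ·Cp·ΔT = 4203 × 0.970 × (37.0 − -45.4) = 335940 kJ/h
Converting: 335940 / 3600 s = 93.316 kW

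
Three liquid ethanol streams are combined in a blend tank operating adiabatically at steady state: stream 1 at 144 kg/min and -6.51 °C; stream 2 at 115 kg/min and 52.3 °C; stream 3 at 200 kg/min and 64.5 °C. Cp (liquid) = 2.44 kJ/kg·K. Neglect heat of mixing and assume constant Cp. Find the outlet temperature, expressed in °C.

Energy balance with Q = 0: Σ ṁᵢCp,ᵢ(T_out − Tᵢ) = 0
T_out = Σ ṁᵢCp,ᵢTᵢ / Σ ṁᵢCp,ᵢ
      = 43864 / 1120 = 39.166 °C

T_out = 39.2 °C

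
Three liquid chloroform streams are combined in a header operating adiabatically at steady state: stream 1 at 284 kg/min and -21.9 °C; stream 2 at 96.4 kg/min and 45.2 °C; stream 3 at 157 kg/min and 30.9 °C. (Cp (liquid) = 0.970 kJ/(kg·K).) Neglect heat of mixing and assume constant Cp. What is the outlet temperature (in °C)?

T_out = 5.56 °C

Energy balance with Q = 0: Σ ṁᵢCp,ᵢ(T_out − Tᵢ) = 0
T_out = Σ ṁᵢCp,ᵢTᵢ / Σ ṁᵢCp,ᵢ
      = 2899.3 / 521.28 = 5.5619 °C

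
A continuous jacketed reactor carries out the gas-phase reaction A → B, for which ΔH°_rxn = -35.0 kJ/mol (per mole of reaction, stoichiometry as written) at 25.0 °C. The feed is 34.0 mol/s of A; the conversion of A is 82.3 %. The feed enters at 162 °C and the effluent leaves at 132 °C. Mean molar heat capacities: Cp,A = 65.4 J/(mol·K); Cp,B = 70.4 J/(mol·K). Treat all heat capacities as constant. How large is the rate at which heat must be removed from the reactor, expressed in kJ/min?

Extent of reaction ξ = 0.823 × 34.0 = 27.982 mol/s
Reaction term: ξ·ΔH°_rxn = 27.982 × -35.0 = -979.37 kJ/s
Sensible, feed 162→25 °C: -304.63 kJ/s
Outlet flows (mol/s): A 6.018, B 27.982
Sensible, products 25→132 °C: 252.9 kJ/s
Q = ΔH = -1031.1 kJ/s = -1031.1 kW
Heat removed = 61866 kJ/min

Q_out = 61900 kJ/min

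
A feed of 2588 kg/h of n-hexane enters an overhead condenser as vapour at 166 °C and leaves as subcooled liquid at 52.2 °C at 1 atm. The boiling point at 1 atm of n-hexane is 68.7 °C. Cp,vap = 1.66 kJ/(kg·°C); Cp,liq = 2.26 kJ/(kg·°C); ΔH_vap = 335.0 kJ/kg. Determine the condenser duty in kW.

Q_c = 384 kW

vapour 166→68.7 °C: -161.52 kJ/kg
condensation at 68.7 °C: -335 kJ/kg
liquid 68.7→52.2 °C: -37.29 kJ/kg
Δh = -161.52 + -335 + -37.29 = -533.81 kJ/kg
Q = ṁ·Δh = 2588 kg/h × -533.81 kJ/kg = -1.3815e+06 kJ/h
|Q| = 383.75 kW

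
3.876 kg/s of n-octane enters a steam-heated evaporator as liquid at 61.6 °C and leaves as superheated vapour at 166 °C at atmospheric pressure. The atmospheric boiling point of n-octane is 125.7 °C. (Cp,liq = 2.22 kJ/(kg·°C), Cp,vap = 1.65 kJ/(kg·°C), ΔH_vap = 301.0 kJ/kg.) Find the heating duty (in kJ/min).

Q = 119000 kJ/min

liquid 61.6→125.7 °C: 142.3 kJ/kg
vaporisation at 125.7 °C: 301 kJ/kg
vapour 125.7→166 °C: 66.495 kJ/kg
Δh = 142.3 + 301 + 66.495 = 509.8 kJ/kg
Q = ṁ·Δh = 3.876 kg/s × 509.8 kJ/kg = 1976 kJ/s
|Q| = 1976 kW = 118560 kJ/min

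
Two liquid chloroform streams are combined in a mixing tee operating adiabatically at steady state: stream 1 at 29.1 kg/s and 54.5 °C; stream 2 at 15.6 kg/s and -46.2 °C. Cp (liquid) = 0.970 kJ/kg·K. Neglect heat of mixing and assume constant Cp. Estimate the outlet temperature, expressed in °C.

T_out = 19.4 °C

Energy balance with Q = 0: Σ ṁᵢCp,ᵢ(T_out − Tᵢ) = 0
Σ ṁᵢCp,ᵢTᵢ = 29.1×0.970×54.5 + 15.6×0.970×-46.2 = 839.27
Σ ṁᵢCp,ᵢ = 29.1×0.970 + 15.6×0.970 = 43.359
T_out = 839.27 / 43.359 = 19.356 °C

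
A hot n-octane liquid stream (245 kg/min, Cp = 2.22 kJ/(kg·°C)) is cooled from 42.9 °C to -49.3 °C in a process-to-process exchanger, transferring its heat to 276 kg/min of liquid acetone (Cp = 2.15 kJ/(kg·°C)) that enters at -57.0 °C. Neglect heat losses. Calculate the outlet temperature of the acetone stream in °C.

Heat released by hot stream: Q = 245 × 2.22 × (42.9 − -49.3) = 50148 kJ/min
Energy balance on cold side (adiabatic exchanger): Q = ṁ_c·Cp_c·(T_c,out − T_c,in)
T_c,out = -57.0 + 50148/(276 × 2.15) = 27.509 °C

T_c,out = 27.5 °C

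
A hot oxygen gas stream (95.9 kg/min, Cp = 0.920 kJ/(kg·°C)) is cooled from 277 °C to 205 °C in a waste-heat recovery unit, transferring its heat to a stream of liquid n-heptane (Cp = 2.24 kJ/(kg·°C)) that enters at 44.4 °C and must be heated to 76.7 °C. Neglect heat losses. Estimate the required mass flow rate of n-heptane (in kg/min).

Heat released by hot stream: Q = 95.9 × 0.920 × (277 − 205) = 6352.4 kJ/min
Energy balance on cold side (adiabatic exchanger): Q = ṁ_c·Cp_c·(T_c,out − T_c,in)
ṁ_c = 6352.4 / [2.24 × (76.7 − 44.4)] = 87.799 kg/min

ṁ_c = 87.8 kg/min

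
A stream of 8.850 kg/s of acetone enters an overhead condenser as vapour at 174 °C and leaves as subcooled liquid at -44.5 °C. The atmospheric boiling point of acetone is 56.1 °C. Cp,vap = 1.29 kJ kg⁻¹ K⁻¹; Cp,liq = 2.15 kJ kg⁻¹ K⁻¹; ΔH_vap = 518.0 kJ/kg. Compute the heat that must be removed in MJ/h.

vapour 174→56.1 °C: -152.09 kJ/kg
condensation at 56.1 °C: -518 kJ/kg
liquid 56.1→-44.5 °C: -216.29 kJ/kg
Δh = -152.09 + -518 + -216.29 = -886.38 kJ/kg
Q = ṁ·Δh = 8.850 kg/s × -886.38 kJ/kg = -7844.5 kJ/s
|Q| = 7844.5 kW = 28240 MJ/h

Q_c = 28200 MJ/h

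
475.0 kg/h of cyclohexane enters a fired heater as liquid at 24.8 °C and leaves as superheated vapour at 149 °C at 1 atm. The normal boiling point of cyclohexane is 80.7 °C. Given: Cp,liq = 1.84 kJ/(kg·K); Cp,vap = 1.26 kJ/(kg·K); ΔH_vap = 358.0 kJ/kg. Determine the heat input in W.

liquid 24.8→80.7 °C: 102.86 kJ/kg
vaporisation at 80.7 °C: 358 kJ/kg
vapour 80.7→149 °C: 86.058 kJ/kg
Δh = 102.86 + 358 + 86.058 = 546.91 kJ/kg
Q = ṁ·Δh = 475.0 kg/h × 546.91 kJ/kg = 259780 kJ/h
|Q| = 72.162 kW = 72162 W

Q = 72200 W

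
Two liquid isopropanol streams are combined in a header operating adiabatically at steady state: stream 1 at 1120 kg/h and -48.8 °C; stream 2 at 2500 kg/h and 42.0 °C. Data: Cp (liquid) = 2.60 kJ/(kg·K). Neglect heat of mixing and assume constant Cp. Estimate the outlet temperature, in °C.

T_out = 13.9 °C

No heat crosses the boundary, so H_out = H_in.
Σ ṁᵢCp,ᵢTᵢ = 1120×2.60×-48.8 + 2500×2.60×42.0 = 130890
Σ ṁᵢCp,ᵢ = 1120×2.60 + 2500×2.60 = 9412
T_out = 130890 / 9412 = 13.907 °C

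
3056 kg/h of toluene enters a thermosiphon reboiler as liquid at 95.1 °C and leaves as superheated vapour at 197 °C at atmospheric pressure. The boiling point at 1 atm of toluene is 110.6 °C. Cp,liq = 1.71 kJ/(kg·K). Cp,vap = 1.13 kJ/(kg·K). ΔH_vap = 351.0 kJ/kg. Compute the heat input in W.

Q = 403000 W

liquid 95.1→110.6 °C: 26.505 kJ/kg
vaporisation at 110.6 °C: 351 kJ/kg
vapour 110.6→197 °C: 97.632 kJ/kg
Δh = 26.505 + 351 + 97.632 = 475.14 kJ/kg
Q = ṁ·Δh = 3056 kg/h × 475.14 kJ/kg = 1.452e+06 kJ/h
|Q| = 403.34 kW = 403340 W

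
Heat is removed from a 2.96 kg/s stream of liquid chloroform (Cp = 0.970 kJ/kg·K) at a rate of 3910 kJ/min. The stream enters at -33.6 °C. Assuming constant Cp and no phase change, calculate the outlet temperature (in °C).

Q = 3910 kJ/min = 65.167 kJ/s
ΔT = Q/(ṁ·Cp) = 65.167/(2.96×0.970) = 22.697 K
T_out = -33.6 − 22.697 = -56.297 °C

T_out = -56.3 °C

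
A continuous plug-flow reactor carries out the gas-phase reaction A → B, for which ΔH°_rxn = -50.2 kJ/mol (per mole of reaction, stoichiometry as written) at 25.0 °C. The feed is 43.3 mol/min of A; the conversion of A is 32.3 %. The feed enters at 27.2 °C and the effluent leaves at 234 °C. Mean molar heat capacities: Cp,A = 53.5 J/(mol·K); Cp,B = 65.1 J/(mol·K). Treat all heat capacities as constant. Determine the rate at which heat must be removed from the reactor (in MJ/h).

Extent of reaction ξ = 0.323 × 43.3 = 13.986 mol/min
Reaction term: ξ·ΔH°_rxn = 13.986 × -50.2 = -702.09 kJ/min
Sensible, feed 27.2→25 °C: -5.0964 kJ/min
Outlet flows (mol/min): A 29.314, B 13.986
Sensible, products 25→234 °C: 518.07 kJ/min
Q = ΔH = -189.12 kJ/min = -3.152 kW
Heat removed = 11.347 MJ/h

Q_out = 11.3 MJ/h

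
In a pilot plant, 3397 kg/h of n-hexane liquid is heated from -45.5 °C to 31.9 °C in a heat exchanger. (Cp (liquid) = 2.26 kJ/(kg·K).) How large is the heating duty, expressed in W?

Q = ṁ·Cp·ΔT = 3397 × 2.26 × (31.9 − -45.5) = 594220 kJ/h
Converting: 594220 / 3600 s = 165.06 kW
Heating duty = 165060 W

Q = 165000 W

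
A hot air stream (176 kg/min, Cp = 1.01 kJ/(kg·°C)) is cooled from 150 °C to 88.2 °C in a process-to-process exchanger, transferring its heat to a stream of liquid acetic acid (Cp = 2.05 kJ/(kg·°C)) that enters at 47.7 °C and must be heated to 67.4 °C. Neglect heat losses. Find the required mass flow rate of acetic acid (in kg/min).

ṁ_c = 272 kg/min

Heat released by hot stream: Q = 176 × 1.01 × (150 − 88.2) = 10986 kJ/min
Energy balance on cold side (adiabatic exchanger): Q = ṁ_c·Cp_c·(T_c,out − T_c,in)
ṁ_c = 10986 / [2.05 × (67.4 − 47.7)] = 272.02 kg/min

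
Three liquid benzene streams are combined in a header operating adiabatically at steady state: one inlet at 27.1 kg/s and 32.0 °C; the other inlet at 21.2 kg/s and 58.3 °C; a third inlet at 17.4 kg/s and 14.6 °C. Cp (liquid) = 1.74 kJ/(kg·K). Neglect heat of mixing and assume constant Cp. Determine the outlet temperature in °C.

No heat crosses the boundary, so H_out = H_in.
T_out = Σ ṁᵢCp,ᵢTᵢ / Σ ṁᵢCp,ᵢ
      = 4101.5 / 114.32 = 35.878 °C

T_out = 35.9 °C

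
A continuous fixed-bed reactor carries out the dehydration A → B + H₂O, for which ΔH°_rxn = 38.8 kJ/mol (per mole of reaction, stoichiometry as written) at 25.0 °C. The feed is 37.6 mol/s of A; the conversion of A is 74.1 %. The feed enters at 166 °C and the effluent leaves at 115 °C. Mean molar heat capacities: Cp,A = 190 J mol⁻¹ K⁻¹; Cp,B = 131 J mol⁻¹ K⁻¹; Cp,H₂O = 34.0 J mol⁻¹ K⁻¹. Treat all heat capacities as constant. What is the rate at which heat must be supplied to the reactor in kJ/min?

Extent of reaction ξ = 0.741 × 37.6 = 27.862 mol/s
Reaction term: ξ·ΔH°_rxn = 27.862 × 38.8 = 1081 kJ/s
Sensible, feed 166→25 °C: -1007.3 kJ/s
Outlet flows (mol/s): A 9.7384, B 27.862, H₂O 27.862
Sensible, products 25→115 °C: 580.27 kJ/s
Q = ΔH = 654 kJ/s = 654 kW
Heat supplied = 39240 kJ/min

Q_in = 39200 kJ/min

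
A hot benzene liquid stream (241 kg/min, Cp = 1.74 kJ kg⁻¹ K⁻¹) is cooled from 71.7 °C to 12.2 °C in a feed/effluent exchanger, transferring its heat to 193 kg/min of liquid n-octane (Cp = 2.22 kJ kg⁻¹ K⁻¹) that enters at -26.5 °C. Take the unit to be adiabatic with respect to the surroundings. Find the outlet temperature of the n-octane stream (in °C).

T_c,out = 31.7 °C

Heat released by hot stream: Q = 241 × 1.74 × (71.7 − 12.2) = 24951 kJ/min
Energy balance on cold side (adiabatic exchanger): Q = ṁ_c·Cp_c·(T_c,out − T_c,in)
T_c,out = -26.5 + 24951/(193 × 2.22) = 31.734 °C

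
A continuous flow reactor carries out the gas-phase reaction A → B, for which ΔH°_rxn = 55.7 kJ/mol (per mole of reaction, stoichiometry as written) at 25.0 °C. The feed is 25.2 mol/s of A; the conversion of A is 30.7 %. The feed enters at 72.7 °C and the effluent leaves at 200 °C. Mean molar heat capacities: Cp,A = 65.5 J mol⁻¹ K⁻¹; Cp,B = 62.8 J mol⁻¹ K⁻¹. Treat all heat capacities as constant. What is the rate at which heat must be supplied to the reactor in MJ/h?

Extent of reaction ξ = 0.307 × 25.2 = 7.7364 mol/s
Reaction term: ξ·ΔH°_rxn = 7.7364 × 55.7 = 430.92 kJ/s
Sensible, feed 72.7→25 °C: -78.734 kJ/s
Outlet flows (mol/s): A 17.464, B 7.7364
Sensible, products 25→200 °C: 285.2 kJ/s
Q = ΔH = 637.38 kJ/s = 637.38 kW
Heat supplied = 2294.6 MJ/h

Q_in = 2290 MJ/h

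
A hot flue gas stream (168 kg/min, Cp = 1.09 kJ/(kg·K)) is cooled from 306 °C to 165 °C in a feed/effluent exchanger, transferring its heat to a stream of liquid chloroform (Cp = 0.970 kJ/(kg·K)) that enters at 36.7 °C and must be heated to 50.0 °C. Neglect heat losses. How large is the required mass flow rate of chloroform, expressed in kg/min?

Heat released by hot stream: Q = 168 × 1.09 × (306 − 165) = 25820 kJ/min
Energy balance on cold side (adiabatic exchanger): Q = ṁ_c·Cp_c·(T_c,out − T_c,in)
ṁ_c = 25820 / [0.970 × (50.0 − 36.7)] = 2001.4 kg/min

ṁ_c = 2000 kg/min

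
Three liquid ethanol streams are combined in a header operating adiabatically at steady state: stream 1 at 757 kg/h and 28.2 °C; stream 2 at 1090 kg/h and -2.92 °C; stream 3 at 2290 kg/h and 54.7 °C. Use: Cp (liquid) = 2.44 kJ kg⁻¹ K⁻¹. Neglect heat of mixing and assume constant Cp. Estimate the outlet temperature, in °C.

T_out = 34.7 °C

Energy balance with Q = 0: Σ ṁᵢCp,ᵢ(T_out − Tᵢ) = 0
Σ ṁᵢCp,ᵢTᵢ = 757×2.44×28.2 + 1090×2.44×-2.92 + 2290×2.44×54.7 = 349960
Σ ṁᵢCp,ᵢ = 757×2.44 + 1090×2.44 + 2290×2.44 = 10094
T_out = 349960 / 10094 = 34.669 °C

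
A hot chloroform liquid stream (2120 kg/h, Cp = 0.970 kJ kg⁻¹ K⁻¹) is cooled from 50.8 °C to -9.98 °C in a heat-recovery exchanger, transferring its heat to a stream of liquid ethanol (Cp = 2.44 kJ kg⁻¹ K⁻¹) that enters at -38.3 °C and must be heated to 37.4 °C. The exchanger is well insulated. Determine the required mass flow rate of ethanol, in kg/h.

ṁ_c = 677 kg/h

Heat released by hot stream: Q = 2120 × 0.970 × (50.8 − -9.98) = 124990 kJ/h
Energy balance on cold side (adiabatic exchanger): Q = ṁ_c·Cp_c·(T_c,out − T_c,in)
ṁ_c = 124990 / [2.44 × (37.4 − -38.3)] = 676.68 kg/h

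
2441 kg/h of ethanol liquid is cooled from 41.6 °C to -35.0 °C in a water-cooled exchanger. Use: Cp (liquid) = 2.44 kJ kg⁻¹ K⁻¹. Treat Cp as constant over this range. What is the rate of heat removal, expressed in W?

Q_c = 127000 W

Q = ṁ·Cp·ΔT = 2441 × 2.44 × (-35.0 − 41.6) = -456230 kJ/h
Converting: 456230 / 3600 s = 126.73 kW
Cooling duty = 126730 W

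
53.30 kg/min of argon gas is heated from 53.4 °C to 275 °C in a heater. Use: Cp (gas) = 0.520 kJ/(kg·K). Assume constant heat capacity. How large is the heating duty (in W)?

Q = ṁ·Cp·ΔT = 53.30 × 0.520 × (275 − 53.4) = 6141.9 kJ/min
Converting: 6141.9 / 60 s = 102.36 kW
Heating duty = 102360 W

Q = 102000 W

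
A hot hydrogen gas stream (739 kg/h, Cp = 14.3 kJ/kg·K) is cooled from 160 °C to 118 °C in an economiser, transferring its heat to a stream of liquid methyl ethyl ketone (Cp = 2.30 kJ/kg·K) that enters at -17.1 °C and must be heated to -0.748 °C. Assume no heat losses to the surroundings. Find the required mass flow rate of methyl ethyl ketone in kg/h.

Heat released by hot stream: Q = 739 × 14.3 × (160 − 118) = 443840 kJ/h
Energy balance on cold side (adiabatic exchanger): Q = ṁ_c·Cp_c·(T_c,out − T_c,in)
ṁ_c = 443840 / [2.30 × (-0.748 − -17.1)] = 11801 kg/h

ṁ_c = 11800 kg/h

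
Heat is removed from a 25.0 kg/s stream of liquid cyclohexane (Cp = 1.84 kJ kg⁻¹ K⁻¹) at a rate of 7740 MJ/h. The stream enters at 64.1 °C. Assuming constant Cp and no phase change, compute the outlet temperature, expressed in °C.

T_out = 17.4 °C

Q = 7740 MJ/h = 2150 kJ/s
ΔT = Q/(ṁ·Cp) = 2150/(25.0×1.84) = 46.739 K
T_out = 64.1 − 46.739 = 17.361 °C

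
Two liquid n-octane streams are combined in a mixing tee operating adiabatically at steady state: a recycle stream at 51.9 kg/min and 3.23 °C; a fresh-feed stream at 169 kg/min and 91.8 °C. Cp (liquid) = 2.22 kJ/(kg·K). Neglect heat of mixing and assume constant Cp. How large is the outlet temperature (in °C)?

T_out = 71.0 °C

No heat crosses the boundary, so H_out = H_in.
T_out = Σ ṁᵢCp,ᵢTᵢ / Σ ṁᵢCp,ᵢ
      = 34814 / 490.4 = 70.991 °C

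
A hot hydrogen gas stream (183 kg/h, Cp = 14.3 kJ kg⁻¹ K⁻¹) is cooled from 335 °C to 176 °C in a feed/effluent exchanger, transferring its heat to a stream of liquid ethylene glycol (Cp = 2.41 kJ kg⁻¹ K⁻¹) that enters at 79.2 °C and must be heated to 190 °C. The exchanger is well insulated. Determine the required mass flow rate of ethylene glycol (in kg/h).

ṁ_c = 1560 kg/h

Heat released by hot stream: Q = 183 × 14.3 × (335 − 176) = 416090 kJ/h
Energy balance on cold side (adiabatic exchanger): Q = ṁ_c·Cp_c·(T_c,out − T_c,in)
ṁ_c = 416090 / [2.41 × (190 − 79.2)] = 1558.2 kg/h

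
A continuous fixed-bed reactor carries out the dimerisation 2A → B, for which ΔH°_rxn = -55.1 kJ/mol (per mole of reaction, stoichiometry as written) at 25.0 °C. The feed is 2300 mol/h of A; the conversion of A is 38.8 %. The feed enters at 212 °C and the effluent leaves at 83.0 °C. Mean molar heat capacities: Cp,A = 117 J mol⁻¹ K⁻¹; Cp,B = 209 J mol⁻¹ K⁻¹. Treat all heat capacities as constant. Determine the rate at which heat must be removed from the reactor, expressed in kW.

Q_out = 16.7 kW

Extent of reaction ξ = 0.388 × 2300 / 2 = 446.2 mol/h
Reaction term: ξ·ΔH°_rxn = 446.2 × -55.1 = -24586 kJ/h
Sensible, feed 212→25 °C: -50322 kJ/h
Outlet flows (mol/h): A 1407.6, B 446.2
Sensible, products 25→83.0 °C: 14961 kJ/h
Q = ΔH = -59947 kJ/h = -16.652 kW
Heat removed = 16.652 kW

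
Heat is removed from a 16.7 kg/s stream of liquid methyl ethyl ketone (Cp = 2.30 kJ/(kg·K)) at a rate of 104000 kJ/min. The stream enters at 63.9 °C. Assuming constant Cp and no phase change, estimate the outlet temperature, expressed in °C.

Q = 104000 kJ/min = 1733.3 kJ/s
ΔT = Q/(ṁ·Cp) = 1733.3/(16.7×2.30) = 45.127 K
T_out = 63.9 − 45.127 = 18.773 °C

T_out = 18.8 °C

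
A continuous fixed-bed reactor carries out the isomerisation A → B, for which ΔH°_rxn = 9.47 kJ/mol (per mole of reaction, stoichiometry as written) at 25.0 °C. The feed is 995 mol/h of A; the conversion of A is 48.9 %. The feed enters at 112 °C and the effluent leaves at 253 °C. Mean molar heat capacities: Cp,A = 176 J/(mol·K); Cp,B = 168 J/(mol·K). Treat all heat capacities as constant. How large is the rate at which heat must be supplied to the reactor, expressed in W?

Q_in = 7890 W

Extent of reaction ξ = 0.489 × 995 = 486.56 mol/h
Reaction term: ξ·ΔH°_rxn = 486.56 × 9.47 = 4607.7 kJ/h
Sensible, feed 112→25 °C: -15235 kJ/h
Outlet flows (mol/h): A 508.44, B 486.56
Sensible, products 25→253 °C: 39040 kJ/h
Q = ΔH = 28412 kJ/h = 7.8923 kW
Heat supplied = 7892.3 W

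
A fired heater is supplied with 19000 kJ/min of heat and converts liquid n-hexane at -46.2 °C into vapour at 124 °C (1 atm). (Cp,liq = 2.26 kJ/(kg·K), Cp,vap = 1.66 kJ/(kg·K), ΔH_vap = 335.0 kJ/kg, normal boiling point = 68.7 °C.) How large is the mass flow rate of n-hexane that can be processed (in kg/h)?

ṁ = 1660 kg/h

Δh = 2.26×(68.7−-46.2) + 335.0 + 1.66×(124−68.7) = 686.47 kJ/kg
Q = 19000 kJ/min = 316.67 kJ/s = 1.14e+06 kJ/h
ṁ = Q/Δh = 1.14e+06 / 686.47 = 1660.7 kg/h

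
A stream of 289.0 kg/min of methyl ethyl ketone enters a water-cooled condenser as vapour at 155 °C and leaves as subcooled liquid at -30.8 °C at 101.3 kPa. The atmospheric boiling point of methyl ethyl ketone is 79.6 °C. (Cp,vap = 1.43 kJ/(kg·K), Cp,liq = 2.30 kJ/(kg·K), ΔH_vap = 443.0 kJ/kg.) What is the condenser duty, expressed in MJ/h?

Q_c = 14000 MJ/h

vapour 155→79.6 °C: -107.82 kJ/kg
condensation at 79.6 °C: -443 kJ/kg
liquid 79.6→-30.8 °C: -253.92 kJ/kg
Δh = -107.82 + -443 + -253.92 = -804.74 kJ/kg
Q = ṁ·Δh = 289.0 kg/min × -804.74 kJ/kg = -232570 kJ/min
|Q| = 3876.2 kW = 13954 MJ/h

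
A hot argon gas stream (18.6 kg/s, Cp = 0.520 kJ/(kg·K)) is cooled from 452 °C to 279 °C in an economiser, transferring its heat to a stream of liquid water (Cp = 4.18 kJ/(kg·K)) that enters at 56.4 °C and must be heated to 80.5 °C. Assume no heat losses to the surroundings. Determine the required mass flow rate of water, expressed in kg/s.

Heat released by hot stream: Q = 18.6 × 0.520 × (452 − 279) = 1673.3 kJ/s
Energy balance on cold side (adiabatic exchanger): Q = ṁ_c·Cp_c·(T_c,out − T_c,in)
ṁ_c = 1673.3 / [4.18 × (80.5 − 56.4)] = 16.61 kg/s

ṁ_c = 16.6 kg/s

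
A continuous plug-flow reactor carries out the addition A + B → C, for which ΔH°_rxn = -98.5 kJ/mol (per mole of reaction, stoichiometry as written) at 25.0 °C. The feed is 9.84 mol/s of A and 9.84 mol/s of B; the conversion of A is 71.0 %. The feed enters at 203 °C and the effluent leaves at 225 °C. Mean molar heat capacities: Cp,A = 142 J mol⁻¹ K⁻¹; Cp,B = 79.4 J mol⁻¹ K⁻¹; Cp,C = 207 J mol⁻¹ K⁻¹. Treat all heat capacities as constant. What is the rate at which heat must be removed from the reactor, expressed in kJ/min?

Q_out = 39600 kJ/min

Extent of reaction ξ = 0.710 × 9.84 = 6.9864 mol/s
Reaction term: ξ·ΔH°_rxn = 6.9864 × -98.5 = -688.16 kJ/s
Sensible, feed 203→25 °C: -387.79 kJ/s
Outlet flows (mol/s): A 2.8536, B 2.8536, C 6.9864
Sensible, products 25→225 °C: 415.59 kJ/s
Q = ΔH = -660.35 kJ/s = -660.35 kW
Heat removed = 39621 kJ/min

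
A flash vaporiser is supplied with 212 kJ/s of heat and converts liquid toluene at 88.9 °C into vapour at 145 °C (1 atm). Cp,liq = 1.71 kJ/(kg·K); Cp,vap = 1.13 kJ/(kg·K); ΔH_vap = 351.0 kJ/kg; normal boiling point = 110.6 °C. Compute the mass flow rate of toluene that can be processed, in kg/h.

Δh = 1.71×(110.6−88.9) + 351.0 + 1.13×(145−110.6) = 426.98 kJ/kg
Q = 212 kJ/s = 212 kJ/s = 763200 kJ/h
ṁ = Q/Δh = 763200 / 426.98 = 1787.4 kg/h

ṁ = 1790 kg/h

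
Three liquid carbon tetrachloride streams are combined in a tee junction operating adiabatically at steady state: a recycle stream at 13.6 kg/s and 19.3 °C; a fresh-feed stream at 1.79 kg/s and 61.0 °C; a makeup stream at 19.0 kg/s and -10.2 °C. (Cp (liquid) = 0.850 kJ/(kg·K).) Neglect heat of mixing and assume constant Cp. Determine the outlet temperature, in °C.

T_out = 5.17 °C

No heat crosses the boundary, so H_out = H_in.
T_out = Σ ṁᵢCp,ᵢTᵢ / Σ ṁᵢCp,ᵢ
      = 151.19 / 29.231 = 5.1721 °C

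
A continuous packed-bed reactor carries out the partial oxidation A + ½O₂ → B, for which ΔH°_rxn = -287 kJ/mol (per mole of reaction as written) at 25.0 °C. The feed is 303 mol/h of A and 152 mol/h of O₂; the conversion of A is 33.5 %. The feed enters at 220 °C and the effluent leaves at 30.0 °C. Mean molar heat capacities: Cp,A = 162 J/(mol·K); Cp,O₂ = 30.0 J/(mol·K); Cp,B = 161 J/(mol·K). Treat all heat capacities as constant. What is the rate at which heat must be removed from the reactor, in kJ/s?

Q_out = 10.9 kJ/s

Extent of reaction ξ = 0.335 × 303 = 101.51 mol/h
Reaction term: ξ·ΔH°_rxn = 101.51 × -287 = -29132 kJ/h
Sensible, feed 220→25 °C: -10461 kJ/h
Outlet flows (mol/h): A 201.5, O₂ 101.25, B 101.51
Sensible, products 25→30.0 °C: 260.11 kJ/h
Q = ΔH = -39333 kJ/h = -10.926 kW
Heat removed = 10.926 kJ/s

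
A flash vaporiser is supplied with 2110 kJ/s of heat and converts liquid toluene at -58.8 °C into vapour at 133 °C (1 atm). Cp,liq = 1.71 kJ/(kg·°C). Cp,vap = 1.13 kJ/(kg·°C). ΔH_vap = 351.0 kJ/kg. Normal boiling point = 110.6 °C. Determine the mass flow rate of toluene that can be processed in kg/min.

ṁ = 190 kg/min

Δh = 1.71×(110.6−-58.8) + 351.0 + 1.13×(133−110.6) = 665.99 kJ/kg
Q = 2110 kJ/s = 2110 kJ/s = 126600 kJ/min
ṁ = Q/Δh = 126600 / 665.99 = 190.09 kg/min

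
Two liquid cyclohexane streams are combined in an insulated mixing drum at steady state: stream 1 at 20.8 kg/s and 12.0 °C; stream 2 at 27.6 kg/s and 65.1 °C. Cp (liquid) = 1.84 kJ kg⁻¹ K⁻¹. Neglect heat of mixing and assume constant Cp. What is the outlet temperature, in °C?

T_out = 42.3 °C

Energy balance with Q = 0: Σ ṁᵢCp,ᵢ(T_out − Tᵢ) = 0
Σ ṁᵢCp,ᵢTᵢ = 20.8×1.84×12.0 + 27.6×1.84×65.1 = 3765.3
Σ ṁᵢCp,ᵢ = 20.8×1.84 + 27.6×1.84 = 89.056
T_out = 3765.3 / 89.056 = 42.28 °C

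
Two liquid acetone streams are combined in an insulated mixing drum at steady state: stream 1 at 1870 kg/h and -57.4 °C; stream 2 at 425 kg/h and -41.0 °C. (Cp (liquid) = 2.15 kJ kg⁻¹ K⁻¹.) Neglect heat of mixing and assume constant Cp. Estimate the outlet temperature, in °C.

T_out = -54.4 °C

No heat crosses the boundary, so H_out = H_in.
T_out = Σ ṁᵢCp,ᵢTᵢ / Σ ṁᵢCp,ᵢ
      = -268240 / 4934.2 = -54.363 °C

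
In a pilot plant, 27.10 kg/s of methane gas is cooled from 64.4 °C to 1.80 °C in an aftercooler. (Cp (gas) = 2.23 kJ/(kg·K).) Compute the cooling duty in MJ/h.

Q_c = 13600 MJ/h

Q = ṁ·Cp·ΔT = 27.10 × 2.23 × (1.80 − 64.4) = -3783.1 kJ/s
Cooling duty = 13619 MJ/h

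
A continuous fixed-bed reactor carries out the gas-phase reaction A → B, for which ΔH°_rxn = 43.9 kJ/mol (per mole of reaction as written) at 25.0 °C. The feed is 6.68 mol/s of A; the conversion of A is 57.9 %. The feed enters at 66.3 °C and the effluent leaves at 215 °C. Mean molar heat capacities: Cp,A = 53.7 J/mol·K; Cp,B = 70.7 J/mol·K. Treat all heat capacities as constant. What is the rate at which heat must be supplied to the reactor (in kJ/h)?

Extent of reaction ξ = 0.579 × 6.68 = 3.8677 mol/s
Reaction term: ξ·ΔH°_rxn = 3.8677 × 43.9 = 169.79 kJ/s
Sensible, feed 66.3→25 °C: -14.815 kJ/s
Outlet flows (mol/s): A 2.8123, B 3.8677
Sensible, products 25→215 °C: 80.649 kJ/s
Q = ΔH = 235.63 kJ/s = 235.63 kW
Heat supplied = 848260 kJ/h

Q_in = 848000 kJ/h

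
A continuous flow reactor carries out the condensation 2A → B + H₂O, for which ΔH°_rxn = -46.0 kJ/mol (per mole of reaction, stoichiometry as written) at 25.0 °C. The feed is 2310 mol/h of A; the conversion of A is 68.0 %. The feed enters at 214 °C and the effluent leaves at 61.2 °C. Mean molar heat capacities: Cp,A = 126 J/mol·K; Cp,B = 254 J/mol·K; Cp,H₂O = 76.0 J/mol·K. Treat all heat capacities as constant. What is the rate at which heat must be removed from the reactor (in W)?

Q_out = 21800 W

Extent of reaction ξ = 0.680 × 2310 / 2 = 785.4 mol/h
Reaction term: ξ·ΔH°_rxn = 785.4 × -46.0 = -36128 kJ/h
Sensible, feed 214→25 °C: -55010 kJ/h
Outlet flows (mol/h): A 739.2, B 785.4, H₂O 785.4
Sensible, products 25→61.2 °C: 12754 kJ/h
Q = ΔH = -78385 kJ/h = -21.774 kW
Heat removed = 21774 W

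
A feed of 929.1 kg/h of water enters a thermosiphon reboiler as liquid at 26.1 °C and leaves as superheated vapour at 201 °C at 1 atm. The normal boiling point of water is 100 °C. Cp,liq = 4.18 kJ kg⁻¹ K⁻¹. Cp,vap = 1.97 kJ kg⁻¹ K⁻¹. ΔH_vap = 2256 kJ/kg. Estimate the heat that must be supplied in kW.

liquid 26.1→100 °C: 308.9 kJ/kg
vaporisation at 100 °C: 2256 kJ/kg
vapour 100→201 °C: 198.97 kJ/kg
Δh = 308.9 + 2256 + 198.97 = 2763.9 kJ/kg
Q = ṁ·Δh = 929.1 kg/h × 2763.9 kJ/kg = 2.5679e+06 kJ/h
|Q| = 713.31 kW

Q = 713 kW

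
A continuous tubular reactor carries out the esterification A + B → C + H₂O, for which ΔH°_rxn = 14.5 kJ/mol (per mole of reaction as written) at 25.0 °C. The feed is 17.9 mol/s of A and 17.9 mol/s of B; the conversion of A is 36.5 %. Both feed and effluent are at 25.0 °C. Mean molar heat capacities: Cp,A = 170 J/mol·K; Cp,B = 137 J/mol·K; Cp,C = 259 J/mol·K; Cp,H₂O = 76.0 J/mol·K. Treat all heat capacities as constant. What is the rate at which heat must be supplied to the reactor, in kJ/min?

Q_in = 5680 kJ/min

Extent of reaction ξ = 0.365 × 17.9 = 6.5335 mol/s
Reaction term: ξ·ΔH°_rxn = 6.5335 × 14.5 = 94.736 kJ/s
Q = ΔH = 94.736 kJ/s = 94.736 kW
Heat supplied = 5684.1 kJ/min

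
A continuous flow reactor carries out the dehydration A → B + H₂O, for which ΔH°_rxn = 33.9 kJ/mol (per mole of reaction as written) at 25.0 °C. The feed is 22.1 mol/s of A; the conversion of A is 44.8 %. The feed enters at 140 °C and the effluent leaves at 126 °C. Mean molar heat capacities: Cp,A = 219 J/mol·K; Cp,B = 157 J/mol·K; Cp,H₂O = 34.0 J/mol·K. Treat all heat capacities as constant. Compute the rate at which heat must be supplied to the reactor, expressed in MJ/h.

Extent of reaction ξ = 0.448 × 22.1 = 9.9008 mol/s
Reaction term: ξ·ΔH°_rxn = 9.9008 × 33.9 = 335.64 kJ/s
Sensible, feed 140→25 °C: -556.59 kJ/s
Outlet flows (mol/s): A 12.199, B 9.9008, H₂O 9.9008
Sensible, products 25→126 °C: 460.83 kJ/s
Q = ΔH = 239.88 kJ/s = 239.88 kW
Heat supplied = 863.56 MJ/h

Q_in = 864 MJ/h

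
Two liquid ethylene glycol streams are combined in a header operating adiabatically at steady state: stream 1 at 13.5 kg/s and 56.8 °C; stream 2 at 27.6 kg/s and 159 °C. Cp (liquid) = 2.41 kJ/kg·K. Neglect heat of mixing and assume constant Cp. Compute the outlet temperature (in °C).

T_out = 125 °C

No heat crosses the boundary, so H_out = H_in.
T_out = Σ ṁᵢCp,ᵢTᵢ / Σ ṁᵢCp,ᵢ
      = 12424 / 99.051 = 125.43 °C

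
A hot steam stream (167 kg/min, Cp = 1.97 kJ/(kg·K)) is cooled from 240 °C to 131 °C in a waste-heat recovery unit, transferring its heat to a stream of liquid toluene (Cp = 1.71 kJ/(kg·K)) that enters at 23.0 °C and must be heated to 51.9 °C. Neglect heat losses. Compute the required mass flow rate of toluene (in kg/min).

ṁ_c = 726 kg/min

Heat released by hot stream: Q = 167 × 1.97 × (240 − 131) = 35860 kJ/min
Energy balance on cold side (adiabatic exchanger): Q = ṁ_c·Cp_c·(T_c,out − T_c,in)
ṁ_c = 35860 / [1.71 × (51.9 − 23.0)] = 725.63 kg/min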